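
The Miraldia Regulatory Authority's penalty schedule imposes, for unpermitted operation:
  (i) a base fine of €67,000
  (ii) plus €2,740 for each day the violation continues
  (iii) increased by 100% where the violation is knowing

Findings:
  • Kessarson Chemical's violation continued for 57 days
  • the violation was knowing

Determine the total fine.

€446,360

Per-day component: 57 × €2,740 = €156,180
Base plus per-day: €67,000 + €156,180 = €223,180
Enhancement: 100% of €223,180 = €223,180
Enhanced fine: €223,180 + €223,180 = €446,360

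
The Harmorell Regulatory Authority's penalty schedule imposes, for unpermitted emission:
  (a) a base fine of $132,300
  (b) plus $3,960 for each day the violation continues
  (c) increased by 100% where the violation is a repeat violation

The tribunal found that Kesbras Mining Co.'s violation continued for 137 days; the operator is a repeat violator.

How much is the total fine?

$1,349,640

Per-day component: 137 × $3,960 = $542,520
Base plus per-day: $132,300 + $542,520 = $674,820
Enhancement: 100% of $674,820 = $674,820
Enhanced fine: $674,820 + $674,820 = $1,349,640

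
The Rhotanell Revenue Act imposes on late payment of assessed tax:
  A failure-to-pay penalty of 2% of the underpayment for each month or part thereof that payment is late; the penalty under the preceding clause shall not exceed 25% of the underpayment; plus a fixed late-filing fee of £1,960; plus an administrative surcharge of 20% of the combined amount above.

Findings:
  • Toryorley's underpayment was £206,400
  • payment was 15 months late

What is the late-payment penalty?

Penalty: £64,272

Accrued rate: 2% × 15 = 30%, capped at 25% → 25%
Failure-to-pay penalty: 25% of £206,400 = £51,600
Penalty before surcharge: £51,600 + £1,960 = £53,560
Administrative surcharge: 20% of £53,560 = £10,712
Total penalty: £53,560 + £10,712 = £64,272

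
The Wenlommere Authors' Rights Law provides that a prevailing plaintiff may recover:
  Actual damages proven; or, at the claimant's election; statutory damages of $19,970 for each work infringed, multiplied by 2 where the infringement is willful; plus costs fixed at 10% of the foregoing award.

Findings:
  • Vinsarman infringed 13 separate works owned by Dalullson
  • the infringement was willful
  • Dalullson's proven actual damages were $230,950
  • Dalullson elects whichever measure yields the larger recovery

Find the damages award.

Statutory damages: 13 × $19,970 = $259,610
Doubled: 2 × $259,610 = $519,220
Greater of actual damages ($230,950) or enhanced statutory damages ($519,220): $519,220
Costs: 10% of $519,220 = $51,922
Award plus costs: $519,220 + $51,922 = $571,142

$571,142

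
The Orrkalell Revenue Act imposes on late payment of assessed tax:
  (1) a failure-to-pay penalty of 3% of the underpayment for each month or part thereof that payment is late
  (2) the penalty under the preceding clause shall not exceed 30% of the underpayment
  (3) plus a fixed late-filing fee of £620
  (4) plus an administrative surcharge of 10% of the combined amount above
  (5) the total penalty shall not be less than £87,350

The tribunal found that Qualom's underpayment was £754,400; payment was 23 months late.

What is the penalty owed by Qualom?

£249,634

Accrued rate: 3% × 23 = 69%, capped at 30% → 30%
Failure-to-pay penalty: 30% of £754,400 = £226,320
Penalty before surcharge: £226,320 + £620 = £226,940
Administrative surcharge: 10% of £226,940 = £22,694
Total penalty: £226,940 + £22,694 = £249,634
Minimum £87,350: £249,634 meets the minimum, no increase.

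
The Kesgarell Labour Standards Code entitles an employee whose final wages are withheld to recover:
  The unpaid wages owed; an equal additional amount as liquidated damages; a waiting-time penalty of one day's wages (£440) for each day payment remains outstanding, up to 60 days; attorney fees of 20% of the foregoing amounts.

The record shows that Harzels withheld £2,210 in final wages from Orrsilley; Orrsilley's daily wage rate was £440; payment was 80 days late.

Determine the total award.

£36,984

Liquidated damages (equal amount): £2,210
Penalty days: min(80, 60) = 60
Waiting-time penalty: 60 × £440 = £26,400
Subtotal: £2,210 + £2,210 + £26,400 = £30,820
Attorney fees: 20% of £30,820 = £6,164
Total award: £30,820 + £6,164 = £36,984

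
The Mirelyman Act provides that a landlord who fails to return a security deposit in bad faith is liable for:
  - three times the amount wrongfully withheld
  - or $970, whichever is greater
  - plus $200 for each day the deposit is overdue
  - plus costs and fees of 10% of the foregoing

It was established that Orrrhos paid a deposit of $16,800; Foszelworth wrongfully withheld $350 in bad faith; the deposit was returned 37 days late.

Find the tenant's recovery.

Recovery: $9,295

Trebled: 3 × $350 = $1,050
Minimum $970: $1,050 meets the minimum, no increase.
Late-return penalty: 37 × $200 = $7,400
Damages plus late penalty: $1,050 + $7,400 = $8,450
Costs and fees: 10% of $8,450 = $845
Total recovery: $8,450 + $845 = $9,295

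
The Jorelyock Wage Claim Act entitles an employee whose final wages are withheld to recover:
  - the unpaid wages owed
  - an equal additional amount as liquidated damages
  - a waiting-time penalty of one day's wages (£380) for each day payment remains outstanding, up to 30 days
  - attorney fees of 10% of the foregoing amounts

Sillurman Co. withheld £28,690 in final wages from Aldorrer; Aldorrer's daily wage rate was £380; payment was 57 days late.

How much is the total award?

Liquidated damages (equal amount): £28,690
Penalty days: min(57, 30) = 30
Waiting-time penalty: 30 × £380 = £11,400
Subtotal: £28,690 + £28,690 + £11,400 = £68,780
Attorney fees: 10% of £68,780 = £6,878
Total award: £68,780 + £6,878 = £75,658

£75,658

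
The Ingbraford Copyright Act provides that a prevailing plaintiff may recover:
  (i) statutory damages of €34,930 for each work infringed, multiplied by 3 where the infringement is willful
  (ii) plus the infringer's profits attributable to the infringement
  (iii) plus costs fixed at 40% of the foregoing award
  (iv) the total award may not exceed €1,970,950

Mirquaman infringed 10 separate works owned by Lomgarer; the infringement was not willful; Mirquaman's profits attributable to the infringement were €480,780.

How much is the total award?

Statutory damages: 10 × €34,930 = €349,300
Infringement not willful: no ×3 enhancement.
Combined award: €349,300 + €480,780 = €830,080
Costs: 40% of €830,080 = €332,032
Award plus costs: €830,080 + €332,032 = €1,162,112
Cap at €1,970,950: €1,162,112 is within the cap, no reduction.

Award: €1,162,112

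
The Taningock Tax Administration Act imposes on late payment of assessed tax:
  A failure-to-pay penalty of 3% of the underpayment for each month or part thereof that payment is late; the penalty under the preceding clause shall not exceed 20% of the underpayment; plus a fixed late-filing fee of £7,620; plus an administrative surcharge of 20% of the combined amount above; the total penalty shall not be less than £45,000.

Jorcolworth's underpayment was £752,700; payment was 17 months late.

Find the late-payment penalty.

Accrued rate: 3% × 17 = 51%, capped at 20% → 20%
Failure-to-pay penalty: 20% of £752,700 = £150,540
Penalty before surcharge: £150,540 + £7,620 = £158,160
Administrative surcharge: 20% of £158,160 = £31,632
Total penalty: £158,160 + £31,632 = £189,792
Minimum £45,000: £189,792 meets the minimum, no increase.

£189,792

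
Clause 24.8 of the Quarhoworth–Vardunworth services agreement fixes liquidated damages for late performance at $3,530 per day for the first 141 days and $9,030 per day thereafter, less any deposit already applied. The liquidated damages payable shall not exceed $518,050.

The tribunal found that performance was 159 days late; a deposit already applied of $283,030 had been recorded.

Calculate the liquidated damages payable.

First 141 days: 141 × $3,530 = $497,730
Remaining days: (159 − 141) × $9,030 = $162,540
Accrued per-day damages: $497,730 + $162,540 = $660,270
Less deposit already applied: $660,270 − $283,030 = $377,240
Cap at $518,050: $377,240 is within the cap, no reduction.

Liquidated damages: $377,240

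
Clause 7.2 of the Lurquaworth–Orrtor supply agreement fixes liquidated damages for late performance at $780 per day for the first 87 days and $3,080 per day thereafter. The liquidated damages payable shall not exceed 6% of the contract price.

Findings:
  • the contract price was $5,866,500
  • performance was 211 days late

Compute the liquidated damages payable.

$351,990

First 87 days: 87 × $780 = $67,860
Remaining days: (211 − 87) × $3,080 = $381,920
Accrued per-day damages: $67,860 + $381,920 = $449,780
Cap: 6% of $5,866,500 = $351,990
Cap at $351,990: $449,780 exceeds the cap → $351,990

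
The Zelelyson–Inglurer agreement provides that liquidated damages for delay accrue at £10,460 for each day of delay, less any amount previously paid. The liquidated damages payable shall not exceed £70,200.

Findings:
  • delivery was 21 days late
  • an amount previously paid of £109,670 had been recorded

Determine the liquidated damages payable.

Per-day damages: 21 × £10,460 = £219,660
Less amount previously paid: £219,660 − £109,670 = £109,990
Cap at £70,200: £109,990 exceeds the cap → £70,200

£70,200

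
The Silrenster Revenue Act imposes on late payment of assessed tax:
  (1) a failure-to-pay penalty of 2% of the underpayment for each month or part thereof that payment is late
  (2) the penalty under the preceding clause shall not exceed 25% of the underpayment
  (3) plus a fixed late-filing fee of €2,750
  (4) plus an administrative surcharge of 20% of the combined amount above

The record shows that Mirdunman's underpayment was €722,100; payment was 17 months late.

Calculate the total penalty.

Accrued rate: 2% × 17 = 34%, capped at 25% → 25%
Failure-to-pay penalty: 25% of €722,100 = €180,525
Penalty before surcharge: €180,525 + €2,750 = €183,275
Administrative surcharge: 20% of €183,275 = €36,655
Total penalty: €183,275 + €36,655 = €219,930

€219,930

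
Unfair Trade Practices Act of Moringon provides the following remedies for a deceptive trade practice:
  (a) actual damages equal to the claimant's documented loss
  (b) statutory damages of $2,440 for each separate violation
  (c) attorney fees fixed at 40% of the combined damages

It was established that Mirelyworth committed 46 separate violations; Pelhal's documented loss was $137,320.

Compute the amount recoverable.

$349,384

Statutory damages: 46 × $2,440 = $112,240
Combined damages: $137,320 + $112,240 = $249,560
Attorney fees: 40% of $249,560 = $99,824
Total recovery: $249,560 + $99,824 = $349,384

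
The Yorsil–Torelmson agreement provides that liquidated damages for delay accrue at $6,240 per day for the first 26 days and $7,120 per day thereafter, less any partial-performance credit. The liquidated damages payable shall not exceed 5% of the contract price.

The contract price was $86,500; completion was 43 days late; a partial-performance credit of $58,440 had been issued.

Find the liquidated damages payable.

First 26 days: 26 × $6,240 = $162,240
Remaining days: (43 − 26) × $7,120 = $121,040
Accrued per-day damages: $162,240 + $121,040 = $283,280
Less partial-performance credit: $283,280 − $58,440 = $224,840
Cap: 5% of $86,500 = $4,325
Cap at $4,325: $224,840 exceeds the cap → $4,325

$4,325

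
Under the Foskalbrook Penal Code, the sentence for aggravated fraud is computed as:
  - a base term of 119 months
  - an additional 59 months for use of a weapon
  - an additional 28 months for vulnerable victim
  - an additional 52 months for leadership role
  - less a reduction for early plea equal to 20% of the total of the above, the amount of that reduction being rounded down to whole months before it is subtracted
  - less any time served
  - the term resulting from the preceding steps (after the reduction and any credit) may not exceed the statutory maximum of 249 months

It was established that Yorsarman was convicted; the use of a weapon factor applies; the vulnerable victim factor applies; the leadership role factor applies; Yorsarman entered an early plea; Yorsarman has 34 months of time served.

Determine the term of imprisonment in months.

Use of a weapon enhancement: +59 months
Vulnerable victim enhancement: +28 months
Leadership role enhancement: +52 months
Adjusted term: 119 months + 59 months + 28 months + 52 months = 258 months
Early plea reduction: 20% of 258 months = 51 months (rounded down)
After reduction: 258 − 51 = 207 months
Less time served: 207 months − 34 months = 173 months
Cap at 249 months: 173 months is within the cap, no reduction.

Sentence: 173 months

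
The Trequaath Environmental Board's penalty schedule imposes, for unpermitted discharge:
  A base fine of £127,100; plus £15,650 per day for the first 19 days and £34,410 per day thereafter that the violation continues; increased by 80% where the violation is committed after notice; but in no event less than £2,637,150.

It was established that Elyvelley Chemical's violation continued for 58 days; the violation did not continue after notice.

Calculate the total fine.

First 19 days: 19 × £15,650 = £297,350
Remaining days: (58 − 19) × £34,410 = £1,341,990
Per-day component: £297,350 + £1,341,990 = £1,639,340
Base plus per-day: £127,100 + £1,639,340 = £1,766,440
The violation did not continue after notice: no 80% increase.
Minimum £2,637,150: £1,766,440 is below the minimum → £2,637,150

£2,637,150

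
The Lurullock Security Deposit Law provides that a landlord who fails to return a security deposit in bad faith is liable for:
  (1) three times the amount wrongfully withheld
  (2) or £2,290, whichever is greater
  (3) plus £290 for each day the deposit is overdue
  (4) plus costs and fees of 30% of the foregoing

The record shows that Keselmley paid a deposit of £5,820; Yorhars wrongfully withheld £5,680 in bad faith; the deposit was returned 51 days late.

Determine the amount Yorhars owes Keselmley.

Recovery: £41,379

Trebled: 3 × £5,680 = £17,040
Minimum £2,290: £17,040 meets the minimum, no increase.
Late-return penalty: 51 × £290 = £14,790
Damages plus late penalty: £17,040 + £14,790 = £31,830
Costs and fees: 30% of £31,830 = £9,549
Total recovery: £31,830 + £9,549 = £41,379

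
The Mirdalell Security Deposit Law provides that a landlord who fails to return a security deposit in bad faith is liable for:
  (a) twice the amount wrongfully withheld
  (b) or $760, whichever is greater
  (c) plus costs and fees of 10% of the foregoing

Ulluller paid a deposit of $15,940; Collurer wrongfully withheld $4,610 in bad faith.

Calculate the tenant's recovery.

Doubled: 2 × $4,610 = $9,220
Minimum $760: $9,220 meets the minimum, no increase.
Costs and fees: 10% of $9,220 = $922
Total recovery: $9,220 + $922 = $10,142

Recovery: $10,142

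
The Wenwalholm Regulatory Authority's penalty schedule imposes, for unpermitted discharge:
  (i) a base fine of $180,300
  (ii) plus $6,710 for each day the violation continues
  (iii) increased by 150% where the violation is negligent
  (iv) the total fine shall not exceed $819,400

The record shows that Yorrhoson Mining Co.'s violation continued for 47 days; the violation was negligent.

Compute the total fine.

Per-day component: 47 × $6,710 = $315,370
Base plus per-day: $180,300 + $315,370 = $495,670
Enhancement: 150% of $495,670 = $743,505
Enhanced fine: $495,670 + $743,505 = $1,239,175
Cap at $819,400: $1,239,175 exceeds the cap → $819,400

$819,400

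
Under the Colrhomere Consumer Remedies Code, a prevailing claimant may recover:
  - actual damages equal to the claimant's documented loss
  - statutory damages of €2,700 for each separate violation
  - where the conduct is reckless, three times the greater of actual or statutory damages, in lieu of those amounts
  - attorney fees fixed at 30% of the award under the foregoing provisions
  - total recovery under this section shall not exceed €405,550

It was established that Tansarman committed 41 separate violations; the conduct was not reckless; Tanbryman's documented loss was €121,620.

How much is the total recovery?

€302,016

Statutory damages: 41 × €2,700 = €110,700
Conduct not reckless: the in-lieu enhancement does not apply.
Actual plus statutory damages: €121,620 + €110,700 = €232,320
Attorney fees: 30% of €232,320 = €69,696
Total before cap: €232,320 + €69,696 = €302,016
Cap at €405,550: €302,016 is within the cap, no reduction.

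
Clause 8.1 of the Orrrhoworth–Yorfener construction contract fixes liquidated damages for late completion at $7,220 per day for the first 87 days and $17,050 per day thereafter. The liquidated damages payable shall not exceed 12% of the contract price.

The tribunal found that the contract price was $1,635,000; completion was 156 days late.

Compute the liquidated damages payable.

First 87 days: 87 × $7,220 = $628,140
Remaining days: (156 − 87) × $17,050 = $1,176,450
Accrued per-day damages: $628,140 + $1,176,450 = $1,804,590
Cap: 12% of $1,635,000 = $196,200
Cap at $196,200: $1,804,590 exceeds the cap → $196,200

$196,200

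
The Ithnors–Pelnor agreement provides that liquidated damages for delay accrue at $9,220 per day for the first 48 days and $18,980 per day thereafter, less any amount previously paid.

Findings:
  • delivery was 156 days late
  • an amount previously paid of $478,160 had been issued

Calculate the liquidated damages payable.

First 48 days: 48 × $9,220 = $442,560
Remaining days: (156 − 48) × $18,980 = $2,049,840
Accrued per-day damages: $442,560 + $2,049,840 = $2,492,400
Less amount previously paid: $2,492,400 − $478,160 = $2,014,240

$2,014,240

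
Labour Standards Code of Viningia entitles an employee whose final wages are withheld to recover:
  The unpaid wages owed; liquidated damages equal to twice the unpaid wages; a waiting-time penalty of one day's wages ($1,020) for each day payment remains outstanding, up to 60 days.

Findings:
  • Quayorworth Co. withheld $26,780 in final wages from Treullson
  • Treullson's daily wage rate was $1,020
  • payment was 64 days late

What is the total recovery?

Doubled: 2 × $26,780 = $53,560
Penalty days: min(64, 60) = 60
Waiting-time penalty: 60 × $1,020 = $61,200
Total award: $26,780 + $53,560 + $61,200 = $141,540

Total award: $141,540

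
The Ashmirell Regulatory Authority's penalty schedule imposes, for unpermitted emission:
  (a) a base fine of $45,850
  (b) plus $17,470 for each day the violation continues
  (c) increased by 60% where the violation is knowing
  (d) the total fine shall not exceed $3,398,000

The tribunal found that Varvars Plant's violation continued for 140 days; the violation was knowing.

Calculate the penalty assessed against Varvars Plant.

$3,398,000

Per-day component: 140 × $17,470 = $2,445,800
Base plus per-day: $45,850 + $2,445,800 = $2,491,650
Enhancement: 60% of $2,491,650 = $1,494,990
Enhanced fine: $2,491,650 + $1,494,990 = $3,986,640
Cap at $3,398,000: $3,986,640 exceeds the cap → $3,398,000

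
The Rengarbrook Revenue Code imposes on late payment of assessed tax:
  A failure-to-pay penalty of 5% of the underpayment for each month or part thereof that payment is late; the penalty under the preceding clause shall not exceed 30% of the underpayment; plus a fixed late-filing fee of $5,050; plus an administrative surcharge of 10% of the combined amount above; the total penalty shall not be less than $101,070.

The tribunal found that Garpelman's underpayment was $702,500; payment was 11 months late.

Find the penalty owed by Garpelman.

Accrued rate: 5% × 11 = 55%, capped at 30% → 30%
Failure-to-pay penalty: 30% of $702,500 = $210,750
Penalty before surcharge: $210,750 + $5,050 = $215,800
Administrative surcharge: 10% of $215,800 = $21,580
Total penalty: $215,800 + $21,580 = $237,380
Minimum $101,070: $237,380 meets the minimum, no increase.

$237,380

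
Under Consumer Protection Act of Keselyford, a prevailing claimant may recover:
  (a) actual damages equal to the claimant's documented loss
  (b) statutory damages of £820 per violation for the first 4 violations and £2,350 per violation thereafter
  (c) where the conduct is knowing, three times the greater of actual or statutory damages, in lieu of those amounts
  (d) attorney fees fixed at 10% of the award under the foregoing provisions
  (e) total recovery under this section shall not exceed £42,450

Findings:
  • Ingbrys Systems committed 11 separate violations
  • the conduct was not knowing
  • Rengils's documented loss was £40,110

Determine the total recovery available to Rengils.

£42,450

First 4 violations: 4 × £820 = £3,280
Remaining violations: (11 − 4) × £2,350 = £16,450
Statutory damages: £3,280 + £16,450 = £19,730
Conduct not knowing: the in-lieu enhancement does not apply.
Actual plus statutory damages: £40,110 + £19,730 = £59,840
Attorney fees: 10% of £59,840 = £5,984
Total before cap: £59,840 + £5,984 = £65,824
Cap at £42,450: £65,824 exceeds the cap → £42,450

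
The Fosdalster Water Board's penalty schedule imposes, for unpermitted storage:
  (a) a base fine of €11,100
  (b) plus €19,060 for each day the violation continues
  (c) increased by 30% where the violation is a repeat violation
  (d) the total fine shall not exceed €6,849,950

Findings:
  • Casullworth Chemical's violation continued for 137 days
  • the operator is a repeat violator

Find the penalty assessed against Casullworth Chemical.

Per-day component: 137 × €19,060 = €2,611,220
Base plus per-day: €11,100 + €2,611,220 = €2,622,320
Enhancement: 30% of €2,622,320 = €786,696
Enhanced fine: €2,622,320 + €786,696 = €3,409,016
Cap at €6,849,950: €3,409,016 is within the cap, no reduction.

Civil penalty: €3,409,016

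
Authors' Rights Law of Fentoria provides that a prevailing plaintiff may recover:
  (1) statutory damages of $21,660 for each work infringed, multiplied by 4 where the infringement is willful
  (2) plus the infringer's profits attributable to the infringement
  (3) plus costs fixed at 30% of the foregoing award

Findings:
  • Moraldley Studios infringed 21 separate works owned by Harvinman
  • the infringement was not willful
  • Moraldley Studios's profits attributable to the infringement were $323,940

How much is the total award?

Statutory damages: 21 × $21,660 = $454,860
Infringement not willful: no ×4 enhancement.
Combined award: $454,860 + $323,940 = $778,800
Costs: 30% of $778,800 = $233,640
Award plus costs: $778,800 + $233,640 = $1,012,440

Award: $1,012,440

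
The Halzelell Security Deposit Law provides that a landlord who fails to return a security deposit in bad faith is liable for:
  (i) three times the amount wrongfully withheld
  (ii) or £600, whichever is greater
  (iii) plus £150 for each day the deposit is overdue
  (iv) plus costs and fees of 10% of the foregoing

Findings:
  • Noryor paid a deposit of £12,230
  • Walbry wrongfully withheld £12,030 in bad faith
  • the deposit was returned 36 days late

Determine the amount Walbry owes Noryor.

Trebled: 3 × £12,030 = £36,090
Minimum £600: £36,090 meets the minimum, no increase.
Late-return penalty: 36 × £150 = £5,400
Damages plus late penalty: £36,090 + £5,400 = £41,490
Costs and fees: 10% of £41,490 = £4,149
Total recovery: £41,490 + £4,149 = £45,639

£45,639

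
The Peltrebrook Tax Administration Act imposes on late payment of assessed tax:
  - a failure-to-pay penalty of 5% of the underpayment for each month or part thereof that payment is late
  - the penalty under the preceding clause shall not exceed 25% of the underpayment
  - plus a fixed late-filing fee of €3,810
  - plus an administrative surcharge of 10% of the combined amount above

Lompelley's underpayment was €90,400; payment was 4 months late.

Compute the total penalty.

Accrued rate: 5% × 4 = 20%, capped at 25% → 20%
Failure-to-pay penalty: 20% of €90,400 = €18,080
Penalty before surcharge: €18,080 + €3,810 = €21,890
Administrative surcharge: 10% of €21,890 = €2,189
Total penalty: €21,890 + €2,189 = €24,079

Penalty: €24,079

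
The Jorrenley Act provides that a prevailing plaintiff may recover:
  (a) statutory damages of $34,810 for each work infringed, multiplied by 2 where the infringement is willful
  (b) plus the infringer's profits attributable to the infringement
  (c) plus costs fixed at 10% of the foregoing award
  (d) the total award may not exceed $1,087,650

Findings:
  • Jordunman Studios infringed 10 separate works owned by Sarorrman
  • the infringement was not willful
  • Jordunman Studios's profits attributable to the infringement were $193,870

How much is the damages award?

Statutory damages: 10 × $34,810 = $348,100
Infringement not willful: no ×2 enhancement.
Combined award: $348,100 + $193,870 = $541,970
Costs: 10% of $541,970 = $54,197
Award plus costs: $541,970 + $54,197 = $596,167
Cap at $1,087,650: $596,167 is within the cap, no reduction.

$596,167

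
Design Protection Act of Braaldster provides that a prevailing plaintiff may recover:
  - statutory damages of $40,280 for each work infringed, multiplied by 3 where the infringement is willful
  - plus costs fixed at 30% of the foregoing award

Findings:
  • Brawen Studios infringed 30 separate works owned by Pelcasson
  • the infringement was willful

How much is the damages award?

Statutory damages: 30 × $40,280 = $1,208,400
Trebled: 3 × $1,208,400 = $3,625,200
Costs: 30% of $3,625,200 = $1,087,560
Award plus costs: $3,625,200 + $1,087,560 = $4,712,760

$4,712,760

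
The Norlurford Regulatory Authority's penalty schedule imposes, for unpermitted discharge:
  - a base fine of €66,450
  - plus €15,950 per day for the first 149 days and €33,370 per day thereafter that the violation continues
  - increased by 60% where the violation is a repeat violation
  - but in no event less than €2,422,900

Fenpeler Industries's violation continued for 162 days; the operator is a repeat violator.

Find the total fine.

€4,602,896

First 149 days: 149 × €15,950 = €2,376,550
Remaining days: (162 − 149) × €33,370 = €433,810
Per-day component: €2,376,550 + €433,810 = €2,810,360
Base plus per-day: €66,450 + €2,810,360 = €2,876,810
Enhancement: 60% of €2,876,810 = €1,726,086
Enhanced fine: €2,876,810 + €1,726,086 = €4,602,896
Minimum €2,422,900: €4,602,896 meets the minimum, no increase.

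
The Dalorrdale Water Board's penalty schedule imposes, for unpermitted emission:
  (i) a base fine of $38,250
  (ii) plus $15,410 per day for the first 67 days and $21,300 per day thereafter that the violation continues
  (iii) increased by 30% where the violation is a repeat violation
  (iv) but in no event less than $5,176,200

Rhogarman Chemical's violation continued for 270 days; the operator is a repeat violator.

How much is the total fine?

First 67 days: 67 × $15,410 = $1,032,470
Remaining days: (270 − 67) × $21,300 = $4,323,900
Per-day component: $1,032,470 + $4,323,900 = $5,356,370
Base plus per-day: $38,250 + $5,356,370 = $5,394,620
Enhancement: 30% of $5,394,620 = $1,618,386
Enhanced fine: $5,394,620 + $1,618,386 = $7,013,006
Minimum $5,176,200: $7,013,006 meets the minimum, no increase.

$7,013,006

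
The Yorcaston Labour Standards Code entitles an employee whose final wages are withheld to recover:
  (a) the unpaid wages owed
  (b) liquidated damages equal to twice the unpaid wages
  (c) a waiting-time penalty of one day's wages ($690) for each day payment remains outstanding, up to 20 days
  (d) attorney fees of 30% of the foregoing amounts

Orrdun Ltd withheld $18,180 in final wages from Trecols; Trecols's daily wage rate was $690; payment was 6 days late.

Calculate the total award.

Doubled: 2 × $18,180 = $36,360
Penalty days: min(6, 20) = 6
Waiting-time penalty: 6 × $690 = $4,140
Subtotal: $18,180 + $36,360 + $4,140 = $58,680
Attorney fees: 30% of $58,680 = $17,604
Total award: $58,680 + $17,604 = $76,284

$76,284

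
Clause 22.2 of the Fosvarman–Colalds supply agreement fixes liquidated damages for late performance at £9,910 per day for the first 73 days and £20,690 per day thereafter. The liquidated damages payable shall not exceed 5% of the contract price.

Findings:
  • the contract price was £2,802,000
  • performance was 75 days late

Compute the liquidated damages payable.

£140,100

First 73 days: 73 × £9,910 = £723,430
Remaining days: (75 − 73) × £20,690 = £41,380
Accrued per-day damages: £723,430 + £41,380 = £764,810
Cap: 5% of £2,802,000 = £140,100
Cap at £140,100: £764,810 exceeds the cap → £140,100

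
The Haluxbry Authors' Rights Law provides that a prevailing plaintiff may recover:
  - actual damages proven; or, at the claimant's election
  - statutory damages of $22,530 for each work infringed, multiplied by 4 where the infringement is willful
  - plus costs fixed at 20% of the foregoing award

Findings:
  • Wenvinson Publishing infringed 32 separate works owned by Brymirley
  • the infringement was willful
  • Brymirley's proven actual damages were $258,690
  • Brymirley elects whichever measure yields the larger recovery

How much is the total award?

Statutory damages: 32 × $22,530 = $720,960
Multiplied by 4: 4 × $720,960 = $2,883,840
Greater of actual damages ($258,690) or enhanced statutory damages ($2,883,840): $2,883,840
Costs: 20% of $2,883,840 = $576,768
Award plus costs: $2,883,840 + $576,768 = $3,460,608

$3,460,608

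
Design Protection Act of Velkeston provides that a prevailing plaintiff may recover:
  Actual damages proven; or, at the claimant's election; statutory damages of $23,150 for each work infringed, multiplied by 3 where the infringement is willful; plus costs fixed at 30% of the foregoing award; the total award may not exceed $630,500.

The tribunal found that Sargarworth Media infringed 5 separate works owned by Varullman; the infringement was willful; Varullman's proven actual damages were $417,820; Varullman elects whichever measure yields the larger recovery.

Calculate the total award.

Statutory damages: 5 × $23,150 = $115,750
Trebled: 3 × $115,750 = $347,250
Greater of actual damages ($417,820) or enhanced statutory damages ($347,250): $417,820
Costs: 30% of $417,820 = $125,346
Award plus costs: $417,820 + $125,346 = $543,166
Cap at $630,500: $543,166 is within the cap, no reduction.

Award: $543,166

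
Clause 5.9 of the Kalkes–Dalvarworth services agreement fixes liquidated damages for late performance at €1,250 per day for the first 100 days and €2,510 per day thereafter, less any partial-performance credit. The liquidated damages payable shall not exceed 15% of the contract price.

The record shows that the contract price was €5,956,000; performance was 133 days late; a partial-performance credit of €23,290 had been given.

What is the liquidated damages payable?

First 100 days: 100 × €1,250 = €125,000
Remaining days: (133 − 100) × €2,510 = €82,830
Accrued per-day damages: €125,000 + €82,830 = €207,830
Less partial-performance credit: €207,830 − €23,290 = €184,540
Cap: 15% of €5,956,000 = €893,400
Cap at €893,400: €184,540 is within the cap, no reduction.

Liquidated damages: €184,540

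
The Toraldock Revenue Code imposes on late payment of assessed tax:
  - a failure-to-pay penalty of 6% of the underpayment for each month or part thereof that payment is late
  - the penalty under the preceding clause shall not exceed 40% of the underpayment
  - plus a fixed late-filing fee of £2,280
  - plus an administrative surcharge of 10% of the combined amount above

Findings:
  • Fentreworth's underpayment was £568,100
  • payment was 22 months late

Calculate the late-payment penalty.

£252,472

Accrued rate: 6% × 22 = 132%, capped at 40% → 40%
Failure-to-pay penalty: 40% of £568,100 = £227,240
Penalty before surcharge: £227,240 + £2,280 = £229,520
Administrative surcharge: 10% of £229,520 = £22,952
Total penalty: £229,520 + £22,952 = £252,472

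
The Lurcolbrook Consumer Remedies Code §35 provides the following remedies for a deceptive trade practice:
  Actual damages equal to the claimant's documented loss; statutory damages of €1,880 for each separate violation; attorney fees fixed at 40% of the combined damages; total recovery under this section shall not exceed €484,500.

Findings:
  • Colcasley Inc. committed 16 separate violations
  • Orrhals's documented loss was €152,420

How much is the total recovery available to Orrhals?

€255,500

Statutory damages: 16 × €1,880 = €30,080
Combined damages: €152,420 + €30,080 = €182,500
Attorney fees: 40% of €182,500 = €73,000
Total before cap: €182,500 + €73,000 = €255,500
Cap at €484,500: €255,500 is within the cap, no reduction.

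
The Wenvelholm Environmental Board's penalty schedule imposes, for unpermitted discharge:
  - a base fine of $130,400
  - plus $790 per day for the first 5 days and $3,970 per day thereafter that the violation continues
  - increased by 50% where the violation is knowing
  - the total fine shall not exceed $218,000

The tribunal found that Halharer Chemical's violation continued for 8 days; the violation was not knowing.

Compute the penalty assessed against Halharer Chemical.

$146,260

First 5 days: 5 × $790 = $3,950
Remaining days: (8 − 5) × $3,970 = $11,910
Per-day component: $3,950 + $11,910 = $15,860
Base plus per-day: $130,400 + $15,860 = $146,260
The violation was not knowing: no 50% increase.
Cap at $218,000: $146,260 is within the cap, no reduction.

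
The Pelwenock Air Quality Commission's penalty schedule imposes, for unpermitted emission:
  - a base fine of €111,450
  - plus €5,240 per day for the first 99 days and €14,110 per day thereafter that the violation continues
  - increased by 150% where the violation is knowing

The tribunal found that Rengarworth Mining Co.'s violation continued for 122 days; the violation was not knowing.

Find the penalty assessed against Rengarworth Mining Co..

€954,740

First 99 days: 99 × €5,240 = €518,760
Remaining days: (122 − 99) × €14,110 = €324,530
Per-day component: €518,760 + €324,530 = €843,290
Base plus per-day: €111,450 + €843,290 = €954,740
The violation was not knowing: no 150% increase.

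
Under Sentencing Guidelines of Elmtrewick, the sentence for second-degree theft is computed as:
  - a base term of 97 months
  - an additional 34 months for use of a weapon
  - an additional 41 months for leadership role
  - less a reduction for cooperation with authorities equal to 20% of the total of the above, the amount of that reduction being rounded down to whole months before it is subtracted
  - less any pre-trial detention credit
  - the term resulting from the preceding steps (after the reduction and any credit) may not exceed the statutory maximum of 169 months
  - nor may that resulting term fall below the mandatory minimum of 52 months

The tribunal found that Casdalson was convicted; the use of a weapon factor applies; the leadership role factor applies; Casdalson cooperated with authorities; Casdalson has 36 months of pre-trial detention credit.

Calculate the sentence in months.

Use of a weapon enhancement: +34 months
Leadership role enhancement: +41 months
Adjusted term: 97 months + 34 months + 41 months = 172 months
Cooperation with authorities reduction: 20% of 172 months = 34 months (rounded down)
After reduction: 172 − 34 = 138 months
Less pre-trial detention credit: 138 months − 36 months = 102 months
Cap at 169 months: 102 months is within the cap, no reduction.
Minimum 52 months: 102 months meets the minimum, no increase.

102 months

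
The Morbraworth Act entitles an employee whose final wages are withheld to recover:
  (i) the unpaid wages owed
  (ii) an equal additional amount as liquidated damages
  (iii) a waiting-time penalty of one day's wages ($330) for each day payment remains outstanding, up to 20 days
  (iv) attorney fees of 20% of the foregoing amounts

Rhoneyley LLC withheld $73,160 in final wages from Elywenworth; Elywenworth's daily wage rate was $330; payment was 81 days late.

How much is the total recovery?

Liquidated damages (equal amount): $73,160
Penalty days: min(81, 20) = 20
Waiting-time penalty: 20 × $330 = $6,600
Subtotal: $73,160 + $73,160 + $6,600 = $152,920
Attorney fees: 20% of $152,920 = $30,584
Total award: $152,920 + $30,584 = $183,504

$183,504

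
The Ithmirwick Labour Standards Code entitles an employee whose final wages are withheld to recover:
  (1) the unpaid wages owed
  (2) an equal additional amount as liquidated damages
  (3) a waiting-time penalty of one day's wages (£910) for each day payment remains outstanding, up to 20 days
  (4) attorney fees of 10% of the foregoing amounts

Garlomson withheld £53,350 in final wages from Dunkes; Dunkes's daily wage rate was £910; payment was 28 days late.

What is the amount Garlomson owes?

Liquidated damages (equal amount): £53,350
Penalty days: min(28, 20) = 20
Waiting-time penalty: 20 × £910 = £18,200
Subtotal: £53,350 + £53,350 + £18,200 = £124,900
Attorney fees: 10% of £124,900 = £12,490
Total award: £124,900 + £12,490 = £137,390

£137,390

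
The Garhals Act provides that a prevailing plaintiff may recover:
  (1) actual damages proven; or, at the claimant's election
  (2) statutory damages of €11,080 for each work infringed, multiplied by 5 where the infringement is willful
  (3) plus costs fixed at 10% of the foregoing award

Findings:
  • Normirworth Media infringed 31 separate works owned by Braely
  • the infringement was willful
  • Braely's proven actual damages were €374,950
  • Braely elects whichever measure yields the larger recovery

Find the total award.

€1,889,140

Statutory damages: 31 × €11,080 = €343,480
Multiplied by 5: 5 × €343,480 = €1,717,400
Greater of actual damages (€374,950) or enhanced statutory damages (€1,717,400): €1,717,400
Costs: 10% of €1,717,400 = €171,740
Award plus costs: €1,717,400 + €171,740 = €1,889,140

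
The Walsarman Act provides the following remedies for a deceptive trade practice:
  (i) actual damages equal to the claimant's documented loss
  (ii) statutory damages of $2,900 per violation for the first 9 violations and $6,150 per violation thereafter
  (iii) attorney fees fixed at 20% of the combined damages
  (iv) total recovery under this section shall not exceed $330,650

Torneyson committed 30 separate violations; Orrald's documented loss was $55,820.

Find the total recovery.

$253,284

First 9 violations: 9 × $2,900 = $26,100
Remaining violations: (30 − 9) × $6,150 = $129,150
Statutory damages: $26,100 + $129,150 = $155,250
Combined damages: $55,820 + $155,250 = $211,070
Attorney fees: 20% of $211,070 = $42,214
Total before cap: $211,070 + $42,214 = $253,284
Cap at $330,650: $253,284 is within the cap, no reduction.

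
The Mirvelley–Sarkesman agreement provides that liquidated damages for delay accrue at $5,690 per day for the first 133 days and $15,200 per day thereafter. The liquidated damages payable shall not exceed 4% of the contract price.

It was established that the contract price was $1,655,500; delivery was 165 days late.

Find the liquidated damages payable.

$66,220

First 133 days: 133 × $5,690 = $756,770
Remaining days: (165 − 133) × $15,200 = $486,400
Accrued per-day damages: $756,770 + $486,400 = $1,243,170
Cap: 4% of $1,655,500 = $66,220
Cap at $66,220: $1,243,170 exceeds the cap → $66,220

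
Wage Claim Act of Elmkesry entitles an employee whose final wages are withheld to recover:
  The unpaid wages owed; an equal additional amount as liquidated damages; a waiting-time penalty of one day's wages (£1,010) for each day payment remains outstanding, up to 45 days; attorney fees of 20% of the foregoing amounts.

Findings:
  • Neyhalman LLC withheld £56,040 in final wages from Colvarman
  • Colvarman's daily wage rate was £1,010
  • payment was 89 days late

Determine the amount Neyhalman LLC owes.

Liquidated damages (equal amount): £56,040
Penalty days: min(89, 45) = 45
Waiting-time penalty: 45 × £1,010 = £45,450
Subtotal: £56,040 + £56,040 + £45,450 = £157,530
Attorney fees: 20% of £157,530 = £31,506
Total award: £157,530 + £31,506 = £189,036

£189,036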